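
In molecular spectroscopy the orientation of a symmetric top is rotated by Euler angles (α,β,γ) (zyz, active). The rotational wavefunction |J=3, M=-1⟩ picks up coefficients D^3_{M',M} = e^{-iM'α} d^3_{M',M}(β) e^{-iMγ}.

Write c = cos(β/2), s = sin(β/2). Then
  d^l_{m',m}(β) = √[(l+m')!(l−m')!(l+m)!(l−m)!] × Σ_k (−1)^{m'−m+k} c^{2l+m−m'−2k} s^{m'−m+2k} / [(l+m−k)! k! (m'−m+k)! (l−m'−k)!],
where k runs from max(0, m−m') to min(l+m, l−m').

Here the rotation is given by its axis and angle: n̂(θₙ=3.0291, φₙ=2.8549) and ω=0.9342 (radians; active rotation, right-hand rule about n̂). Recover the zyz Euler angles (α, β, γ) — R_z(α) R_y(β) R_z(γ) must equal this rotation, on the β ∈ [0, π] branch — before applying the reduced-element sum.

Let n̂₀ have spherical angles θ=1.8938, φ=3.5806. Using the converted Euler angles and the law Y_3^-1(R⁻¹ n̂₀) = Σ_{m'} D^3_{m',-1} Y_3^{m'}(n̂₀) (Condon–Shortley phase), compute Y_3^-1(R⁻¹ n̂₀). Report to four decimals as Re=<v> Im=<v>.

Re=0.0116 Im=-0.0523

Axis–angle → zyz. n̂ = (sinθₙcosφₙ, sinθₙsinφₙ, cosθₙ) = (-0.107674, +0.031744, -0.993679), ω = 0.9342.
R = I cosω + sinω [n̂]ₓ + (1−cosω) n̂n̂ᵀ gives
  R = [+0.599164, +0.797655, +0.068916; -0.800427, +0.594871, +0.073791; +0.017864, -0.099375, +0.994890]
β = atan2(√(R₁₃²+R₂₃²), R₃₃) = 0.101140; α = atan2(R₂₃, R₁₃) mod 2π = 0.819548; γ = atan2(R₃₂, −R₃₁) mod 2π = 4.534526
Need the full column D^3_{m',-1} for m'=−3..3 at α=0.8195, β=0.1011, γ=4.5345.
cos(β/2)=0.998722, sin(β/2)=0.050549
d^3_{-3,-1}: single k=2 term ⇒ +0.009846;  D = +0.007467+0.006418i
d^3_{-2,-1}: k∈[1..2] ⇒ +0.158829 -0.000814 = +0.158016;  D = +0.157068-0.017278i
d^3_{-1,-1}: k∈[0..2] ⇒ +0.992354 -0.020337 +0.000039 = +0.972056;  D = +0.581821-0.778703i
d^3_{0,-1}: k∈[0..2] ⇒ -0.173989 +0.001337 -0.000001 = -0.172653;  D = +0.030547+0.169929i
d^3_{1,-1}: k∈[0..2] ⇒ +0.015253 -0.000052 +0.000000 = +0.015201;  D = -0.012770-0.008246i
d^3_{2,-1}: k∈[0..1] ⇒ -0.000814 +0.000001 = -0.000813;  D = +0.000788-0.000198i
d^3_{3,-1}: single k=0 term ⇒ +0.000025;  D = -0.000012+0.000022i
Y_3^{m'}(θ=1.8938,φ=3.5806) and Σ D·Y over m':
  (+0.0075+0.0064i)·(-0.0893+0.3444i)  (+0.1571-0.0173i)·(-0.1863+0.2245i)  (+0.5818-0.7787i)·(+0.1377-0.0646i)  (+0.0305+0.1699i)·(+0.2957+0.0000i)  (-0.0128-0.0082i)·(-0.1377-0.0646i)  (+0.0008-0.0002i)·(-0.1863-0.2245i)  (-0.0000+0.0000i)·(+0.0893+0.3444i)
Y_3^-1(R⁻¹ n̂) = +0.011552-0.052267i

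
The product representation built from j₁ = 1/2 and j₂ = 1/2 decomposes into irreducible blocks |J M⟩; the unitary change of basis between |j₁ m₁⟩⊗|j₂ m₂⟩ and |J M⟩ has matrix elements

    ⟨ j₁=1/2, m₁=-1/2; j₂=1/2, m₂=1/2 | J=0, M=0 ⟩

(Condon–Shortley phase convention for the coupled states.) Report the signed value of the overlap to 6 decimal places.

−√(1/2) ≈ -0.707107

j₁+j₂−J=1  J+j₁−j₂=0  J−j₁+j₂=0  j₁+j₂+J+1=2
(j₁±m₁, j₂±m₂, J±M) = (0,1,1,0,0,0)
P² = 1/2
sum k=1..1:
  [1] −1/1 = -1
S = -1
C² = P²·S² = 1/2 ; C = -0.707107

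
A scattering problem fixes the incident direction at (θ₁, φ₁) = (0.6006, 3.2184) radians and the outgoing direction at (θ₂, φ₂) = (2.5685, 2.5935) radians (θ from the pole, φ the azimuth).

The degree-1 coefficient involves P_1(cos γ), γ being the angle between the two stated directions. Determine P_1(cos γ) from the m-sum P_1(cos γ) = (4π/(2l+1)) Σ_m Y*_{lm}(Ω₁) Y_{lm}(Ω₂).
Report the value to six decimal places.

-0.444659

Expand P_1 via completeness: Σ_{m} conj(Y_{1,m}) at Ω₁ times Y_{1,m} at Ω₂ —
  m=-1: (-0.19468 - 0.01498j) × (-0.15990 - 0.09761j) = 0.02967 + 0.02140j  (running Σ = 0.02967 + 0.02140j)
  m=0: (0.40310 + 0.00000j) × (-0.41054 + 0.00000j) = -0.16549 + 0.00000j  (running Σ = -0.13582 + 0.02140j)
  m=1: (0.19468 - 0.01498j) × (0.15990 - 0.09761j) = 0.02967 - 0.02140j  (running Σ = -0.10615 + 0.00000j)
Total Σ_m = -0.10615 + 0.00000j. Multiply by 4.188790: -0.44466 + 0.00000j. P_1(cos γ) = -0.444659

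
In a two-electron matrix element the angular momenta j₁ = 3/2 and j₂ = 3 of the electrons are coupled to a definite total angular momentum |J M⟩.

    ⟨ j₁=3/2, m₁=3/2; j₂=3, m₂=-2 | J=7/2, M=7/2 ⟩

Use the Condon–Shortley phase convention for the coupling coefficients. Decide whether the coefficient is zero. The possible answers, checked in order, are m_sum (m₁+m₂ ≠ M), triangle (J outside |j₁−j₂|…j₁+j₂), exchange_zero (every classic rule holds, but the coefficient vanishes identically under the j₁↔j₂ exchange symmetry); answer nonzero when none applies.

m-sum: m₁+m₂ = 3/2+(-2) = -1/2, M = 7/2  ✗ ⇒ coefficient is 0

m_sum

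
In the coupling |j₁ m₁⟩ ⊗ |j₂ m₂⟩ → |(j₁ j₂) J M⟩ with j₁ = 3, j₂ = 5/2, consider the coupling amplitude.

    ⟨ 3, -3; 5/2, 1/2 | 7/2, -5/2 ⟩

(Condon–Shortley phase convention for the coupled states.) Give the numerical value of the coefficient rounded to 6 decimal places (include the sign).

j₁+j₂−J=2  J+j₁−j₂=4  J−j₁+j₂=3  j₁+j₂+J+1=10
(j₁±m₁, j₂±m₂, J±M) = (0,6,3,2,1,6)
P² = 27648/7
sum k=2..2:
  [2] +1/96 = 1/96
S = 1/96
C² = P²·S² = 3/7 ; C = +0.654654

+0.654654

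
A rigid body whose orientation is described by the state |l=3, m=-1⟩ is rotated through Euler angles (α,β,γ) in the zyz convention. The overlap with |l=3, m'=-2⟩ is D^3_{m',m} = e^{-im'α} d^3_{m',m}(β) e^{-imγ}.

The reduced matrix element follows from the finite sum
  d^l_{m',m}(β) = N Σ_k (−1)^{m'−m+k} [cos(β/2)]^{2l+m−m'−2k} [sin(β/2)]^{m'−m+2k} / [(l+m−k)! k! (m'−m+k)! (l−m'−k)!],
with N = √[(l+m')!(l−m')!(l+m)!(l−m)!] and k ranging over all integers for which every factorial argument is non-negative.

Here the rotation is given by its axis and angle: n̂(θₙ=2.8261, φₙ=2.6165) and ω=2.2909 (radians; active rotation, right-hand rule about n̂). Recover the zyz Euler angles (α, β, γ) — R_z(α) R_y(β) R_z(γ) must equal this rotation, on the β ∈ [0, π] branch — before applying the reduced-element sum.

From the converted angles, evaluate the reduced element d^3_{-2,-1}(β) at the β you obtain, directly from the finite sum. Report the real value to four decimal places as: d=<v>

d=0.5998

Axis–angle → zyz. n̂ = (sinθₙcosφₙ, sinθₙsinφₙ, cosθₙ) = (-0.268482, +0.155544, -0.950644), ω = 2.2909.
R = I cosω + sinω [n̂]ₓ + (1−cosω) n̂n̂ᵀ gives
  R = [-0.539844, +0.645334, +0.540475; -0.783935, -0.619314, -0.043551; +0.306619, -0.447207, +0.840232]
β = atan2(√(R₁₃²+R₂₃²), R₃₃) = 0.573085; α = atan2(R₂₃, R₁₃) mod 2π = 6.202780; γ = atan2(R₃₂, −R₃₁) mod 2π = 4.111373
d^3_{-2,-1}(β=0.5731) via the finite sum:
Half-angle: c=0.959227, s=0.282637. N=√(1·120·2·24)=75.894664
The bounds max(0,m−m')=1 and min(l+m,l−m')=2 give 2 terms
  k=1: (−1)^0·75.8947/(24)·0.9592^5·0.2826^1 = +0.725832
  k=2: (−1)^1·75.8947/(12)·0.9592^3·0.2826^3 = -0.126032
d^3_{-2,-1}(0.5731) = +0.725832 -0.126032 = +0.599800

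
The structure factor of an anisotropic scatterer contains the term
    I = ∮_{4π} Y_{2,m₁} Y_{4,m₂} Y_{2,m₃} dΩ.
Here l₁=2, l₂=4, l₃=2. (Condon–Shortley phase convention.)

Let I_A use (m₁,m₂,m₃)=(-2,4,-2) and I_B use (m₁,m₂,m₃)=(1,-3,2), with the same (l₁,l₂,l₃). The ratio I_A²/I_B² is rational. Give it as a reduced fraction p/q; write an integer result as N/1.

Shared (l₁,l₂,l₃)=(2,4,2): N and (l;000)² cancel in I_A²/I_B².
A: Δ = 4!·0!·4!/9! = 1/630; Racah Σ t=4..4: t=4:+1/576 = 1/576; ⇒ 3j(2 4 2; -2 4 -2)² = 1/9, sgn +1
B: Δ = 4!·0!·4!/9! = 1/630; Racah Σ t=1..1: t=1:−1/144 = -1/144; ⇒ 3j(2 4 2; 1 -3 2)² = 1/18, sgn -1
I_A²/I_B² = (1/9)/(1/18) = 2/1

2/1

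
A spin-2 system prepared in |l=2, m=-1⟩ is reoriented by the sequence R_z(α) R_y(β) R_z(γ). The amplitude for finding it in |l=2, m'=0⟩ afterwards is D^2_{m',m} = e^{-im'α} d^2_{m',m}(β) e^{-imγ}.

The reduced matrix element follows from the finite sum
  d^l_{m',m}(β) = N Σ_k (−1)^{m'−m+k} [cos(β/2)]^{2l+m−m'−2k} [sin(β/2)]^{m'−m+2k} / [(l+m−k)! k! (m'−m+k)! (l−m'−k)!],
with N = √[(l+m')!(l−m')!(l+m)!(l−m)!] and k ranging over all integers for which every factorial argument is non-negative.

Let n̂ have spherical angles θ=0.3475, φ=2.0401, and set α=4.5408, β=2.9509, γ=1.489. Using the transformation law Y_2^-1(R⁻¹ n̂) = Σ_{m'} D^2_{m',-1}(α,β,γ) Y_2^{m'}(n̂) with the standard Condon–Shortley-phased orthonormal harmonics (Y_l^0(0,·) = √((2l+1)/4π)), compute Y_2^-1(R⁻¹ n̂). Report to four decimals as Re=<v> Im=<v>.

Need the full column D^2_{m',-1} for m'=−2..2 at α=4.5408, β=2.9509, γ=1.4890.
cos(β/2)=0.095202, sin(β/2)=0.995458
d^2_{-2,-1}: single k=1 term ⇒ +0.001718;  D = -0.000708-0.001565i
d^2_{-1,-1}: k∈[0..1] ⇒ +0.000082 -0.026944 = -0.026862;  D = -0.026004+0.006734i
d^2_{0,-1}: k∈[0..1] ⇒ -0.002104 +0.230033 = +0.227929;  D = +0.018623+0.227167i
d^2_{1,-1}: k∈[0..1] ⇒ +0.026944 -0.981955 = -0.955012;  D = +0.951164+0.085638i
d^2_{2,-1}: single k=0 term ⇒ -0.187821;  D = -0.048536+0.181442i
Y_2^{m'}(θ=0.3475,φ=2.0401) and Σ D·Y over m':
  (-0.0007-0.0016i)·(-0.0265+0.0361i)  (-0.0260+0.0067i)·(-0.1119-0.2206i)  (+0.0186+0.2272i)·(+0.5211+0.0000i)  (+0.9512+0.0856i)·(+0.1119-0.2206i)  (-0.0485+0.1814i)·(-0.0265-0.0361i)
Y_2^-1(R⁻¹ n̂) = +0.147320-0.079949i

Re=0.1473 Im=-0.0799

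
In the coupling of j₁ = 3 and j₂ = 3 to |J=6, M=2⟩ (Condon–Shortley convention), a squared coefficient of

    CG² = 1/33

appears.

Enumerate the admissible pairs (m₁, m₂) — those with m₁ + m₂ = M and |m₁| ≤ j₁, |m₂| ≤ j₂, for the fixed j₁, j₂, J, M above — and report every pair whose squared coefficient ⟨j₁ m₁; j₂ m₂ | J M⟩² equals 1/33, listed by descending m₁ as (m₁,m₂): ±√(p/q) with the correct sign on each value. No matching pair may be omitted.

Admissible pairs with m₁+m₂ = M = 2: (-1,3), (0,2), (1,1), (2,0), (3,-1)
  (m₁,m₂)=(3,-1): CG² = 1/33, CG = +√(1/33)   ← matches the target
  (m₁,m₂)=(2,0): CG² = 8/33, CG = +√(8/33)
  (m₁,m₂)=(1,1): CG² = 5/11, CG = +√(5/11)
  (m₁,m₂)=(0,2): CG² = 8/33, CG = +√(8/33)
  (m₁,m₂)=(-1,3): CG² = 1/33, CG = +√(1/33)   ← matches the target
Pairs with CG² = 1/33: (3,-1): +√(1/33); (-1,3): +√(1/33)

(3,-1): +√(1/33); (-1,3): +√(1/33)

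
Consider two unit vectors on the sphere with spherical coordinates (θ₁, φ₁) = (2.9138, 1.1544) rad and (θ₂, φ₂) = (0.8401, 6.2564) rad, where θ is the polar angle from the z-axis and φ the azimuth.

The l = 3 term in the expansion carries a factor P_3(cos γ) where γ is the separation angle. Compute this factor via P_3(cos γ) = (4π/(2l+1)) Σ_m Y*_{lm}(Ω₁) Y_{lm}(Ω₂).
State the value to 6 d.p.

Addition theorem: P_3(cos γ) = (4π/7) Σ_m Y*_{lm}(Ω₁) Y_{lm}(Ω₂), m = −3…3:
  m=-3: Y*=-0.004559-0.001519i  Y=+0.171762+0.013832i  product -0.000762-0.000324i
  m=-2: Y*=+0.034161-0.037563i  Y=+0.377724+0.020254i  product +0.013664-0.013496i
  m=-1: Y*=+0.110550+0.249967i  Y=+0.295212+0.007909i  product +0.030659+0.074668i
  m=+0: Y*=-0.634374-0.000000i  Y=-0.192509+0.000000i  product +0.122123+0.000000i
  m=+1: Y*=-0.110550+0.249967i  Y=-0.295212+0.007909i  product +0.030659-0.074668i
  m=+2: Y*=+0.034161+0.037563i  Y=+0.377724-0.020254i  product +0.013664+0.013496i
  m=+3: Y*=+0.004559-0.001519i  Y=-0.171762+0.013832i  product -0.000762+0.000324i
Total Σ_m = +0.209244-0.000000i. Multiply by 1.795196: +0.375634-0.000000i. P_3(cos γ) = 0.375634

0.375634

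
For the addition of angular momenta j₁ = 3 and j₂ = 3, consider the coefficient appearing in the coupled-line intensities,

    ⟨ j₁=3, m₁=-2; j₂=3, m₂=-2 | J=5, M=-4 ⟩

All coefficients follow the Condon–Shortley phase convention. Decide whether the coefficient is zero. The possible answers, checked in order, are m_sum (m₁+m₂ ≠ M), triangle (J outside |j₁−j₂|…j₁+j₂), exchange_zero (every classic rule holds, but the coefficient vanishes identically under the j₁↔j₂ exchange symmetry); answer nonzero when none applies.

m-sum: m₁+m₂ = -2+(-2) = -4, M = -4  ✓
triangle: |j₁−j₂| = 0 ≤ J = 5 ≤ j₁+j₂ = 6  ✓
exchange: j₁=j₂ and m₁=m₂, and (−1)^(j₁+j₂−J) = (−1)^1 = −1 forces ⟨j₁m₁;j₂m₂|JM⟩ = −⟨j₂m₂;j₁m₁|JM⟩ = −⟨j₁m₁;j₂m₂|JM⟩ ⇒ the coefficient vanishes identically
Racah sum check: Σ_k collapses to 0 ⇒ CG = 0

exchange_zero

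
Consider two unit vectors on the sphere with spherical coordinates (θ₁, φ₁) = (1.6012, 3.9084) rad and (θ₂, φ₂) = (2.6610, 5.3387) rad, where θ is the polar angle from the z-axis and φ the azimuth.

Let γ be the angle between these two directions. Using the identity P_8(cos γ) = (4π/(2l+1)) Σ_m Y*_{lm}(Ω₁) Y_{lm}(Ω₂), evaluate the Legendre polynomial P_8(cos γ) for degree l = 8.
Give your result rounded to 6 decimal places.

Term-by-term m-sum for l=8 (normalisation 4π/17 = 0.739198):
  term(m=-8) = 0.00024 + 0.00050j   from Y*(Ω₁)=0.50786 - 0.07609j, Y(Ω₂)=0.00032 + 0.00103j
  term(m=-7) = -0.00043 + 0.00029j   from Y*(Ω₁)=0.03807 - 0.04953j, Y(Ω₂)=-0.00781 - 0.00266j
  term(m=-6) = 0.00977 + 0.01096j   from Y*(Ω₁)=0.04121 + 0.36787j, Y(Ω₂)=0.03237 - 0.02293j
  term(m=-5) = -0.00637 + 0.00753j   from Y*(Ω₁)=0.05668 + 0.04702j, Y(Ω₂)=-0.00134 + 0.13390j
  term(m=-4) = 0.08939 + 0.05629j   from Y*(Ω₁)=-0.32866 + 0.02449j, Y(Ω₂)=-0.25778 - 0.19047j
  term(m=-3) = -0.01647 + 0.03674j   from Y*(Ω₁)=-0.05260 + 0.05882j, Y(Ω₂)=0.48623 - 0.15476j
  term(m=-2) = 0.12525 + 0.03615j   from Y*(Ω₁)=-0.01162 - 0.31225j, Y(Ω₂)=-0.13052 + 0.39629j
  term(m=-1) = 0.00128 - 0.00907j   from Y*(Ω₁)=-0.05845 - 0.05632j, Y(Ω₂)=0.06616 + 0.09145j
  term(m=+0) = -0.14220 + 0.00000j   from Y*(Ω₁)=0.30751 + 0.00000j, Y(Ω₂)=-0.46242 + 0.00000j
  term(m=+1) = 0.00128 + 0.00907j   from Y*(Ω₁)=0.05845 - 0.05632j, Y(Ω₂)=-0.06616 + 0.09145j
  term(m=+2) = 0.12525 - 0.03615j   from Y*(Ω₁)=-0.01162 + 0.31225j, Y(Ω₂)=-0.13052 - 0.39629j
  term(m=+3) = -0.01647 - 0.03674j   from Y*(Ω₁)=0.05260 + 0.05882j, Y(Ω₂)=-0.48623 - 0.15476j
  term(m=+4) = 0.08939 - 0.05629j   from Y*(Ω₁)=-0.32866 - 0.02449j, Y(Ω₂)=-0.25778 + 0.19047j
  term(m=+5) = -0.00637 - 0.00753j   from Y*(Ω₁)=-0.05668 + 0.04702j, Y(Ω₂)=0.00134 + 0.13390j
  term(m=+6) = 0.00977 - 0.01096j   from Y*(Ω₁)=0.04121 - 0.36787j, Y(Ω₂)=0.03237 + 0.02293j
  term(m=+7) = -0.00043 - 0.00029j   from Y*(Ω₁)=-0.03807 - 0.04953j, Y(Ω₂)=0.00781 - 0.00266j
  term(m=+8) = 0.00024 - 0.00050j   from Y*(Ω₁)=0.50786 + 0.07609j, Y(Ω₂)=0.00032 - 0.00103j
Accumulated sum 0.26311 - 0.00000j; after 4π/(2l+1) scaling, 0.19449 - 0.00000j ⇒ P_8 = 0.194494

0.194494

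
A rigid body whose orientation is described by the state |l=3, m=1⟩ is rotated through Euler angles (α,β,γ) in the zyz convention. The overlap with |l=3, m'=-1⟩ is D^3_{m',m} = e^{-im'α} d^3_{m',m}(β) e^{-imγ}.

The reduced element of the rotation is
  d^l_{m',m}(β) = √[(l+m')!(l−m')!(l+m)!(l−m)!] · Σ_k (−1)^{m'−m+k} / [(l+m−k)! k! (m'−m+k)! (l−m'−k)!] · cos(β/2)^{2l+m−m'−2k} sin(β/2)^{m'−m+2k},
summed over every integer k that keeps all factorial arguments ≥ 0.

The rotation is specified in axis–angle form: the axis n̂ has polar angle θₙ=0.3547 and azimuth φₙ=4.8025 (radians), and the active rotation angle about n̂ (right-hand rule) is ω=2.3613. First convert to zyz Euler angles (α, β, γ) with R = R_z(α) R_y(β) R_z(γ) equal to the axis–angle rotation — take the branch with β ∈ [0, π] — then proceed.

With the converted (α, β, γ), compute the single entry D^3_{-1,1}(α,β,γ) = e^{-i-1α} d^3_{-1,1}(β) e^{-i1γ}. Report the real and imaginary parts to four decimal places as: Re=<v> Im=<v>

Re=0.4158 Im=0.0758

Axis–angle → zyz. n̂ = (sinθₙcosφₙ, sinθₙsinφₙ, cosθₙ) = (+0.031254, -0.345900, +0.937751), ω = 2.3613.
R = I cosω + sinω [n̂]ₓ + (1−cosω) n̂n̂ᵀ gives
  R = [-0.709037, -0.678190, -0.193198; +0.641202, -0.506027, -0.576886; +0.293475, -0.532912, +0.793648]
β = atan2(√(R₁₃²+R₂₃²), R₃₃) = 0.654014; α = atan2(R₂₃, R₁₃) mod 2π = 4.389231; γ = atan2(R₃₂, −R₃₁) mod 2π = 4.209009
Split into d^3_{-1,1}(β=0.6540) × two z-phases.
c=cos(0.654014/2)=0.947008, s=sin(0.654014/2)=0.321210; N=√[2·24·24·2]=48.000000
Admissible k: 2..4 (factorial args all ≥0)
  k=2: (−1)^0·48.0000/(8)·0.9470^4·0.3212^2 = +0.497902
  k=3: (−1)^1·48.0000/(6)·0.9470^2·0.3212^4 = -0.076375
  k=4: (−1)^2·48.0000/(48)·0.9470^0·0.3212^6 = +0.001098
d^3_{-1,1}(0.6540) = +0.497902 -0.076375 +0.001098 = +0.422625
Phases: e^{-i·(-1)·4.3892}=-0.317563-0.948237i, e^{-i·(1)·4.2090}=-0.482389+0.875957i ⇒ D=+0.415780+0.075755i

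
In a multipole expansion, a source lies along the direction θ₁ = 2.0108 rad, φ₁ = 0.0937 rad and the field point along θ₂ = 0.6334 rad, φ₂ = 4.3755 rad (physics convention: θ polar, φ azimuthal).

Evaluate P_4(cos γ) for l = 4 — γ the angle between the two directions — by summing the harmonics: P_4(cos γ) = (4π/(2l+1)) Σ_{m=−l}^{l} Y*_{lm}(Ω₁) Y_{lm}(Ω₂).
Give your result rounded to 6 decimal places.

Term-by-term m-sum for l=4 (normalisation 4π/9 = 1.396263):
  term(m=-4) = -0.00243 + 0.01592j   from Y*(Ω₁)=0.27594 + 0.10855j, Y(Ω₂)=0.01202 + 0.05297j
  term(m=-3) = -0.07941 + 0.02275j   from Y*(Ω₁)=-0.37935 - 0.10954j, Y(Ω₂)=0.17723 - 0.11115j
  term(m=-2) = -0.02003 - 0.02332j   from Y*(Ω₁)=0.07264 + 0.01377j, Y(Ω₂)=-0.32491 - 0.25941j
  term(m=-1) = -0.04599 + 0.10012j   from Y*(Ω₁)=0.31402 + 0.02951j, Y(Ω₂)=-0.11546 + 0.32967j
  term(m=+0) = 0.02481 + 0.00000j   from Y*(Ω₁)=-0.13654 + 0.00000j, Y(Ω₂)=-0.18170 + 0.00000j
  term(m=+1) = -0.04599 - 0.10012j   from Y*(Ω₁)=-0.31402 + 0.02951j, Y(Ω₂)=0.11546 + 0.32967j
  term(m=+2) = -0.02003 + 0.02332j   from Y*(Ω₁)=0.07264 - 0.01377j, Y(Ω₂)=-0.32491 + 0.25941j
  term(m=+3) = -0.07941 - 0.02275j   from Y*(Ω₁)=0.37935 - 0.10954j, Y(Ω₂)=-0.17723 - 0.11115j
  term(m=+4) = -0.00243 - 0.01592j   from Y*(Ω₁)=0.27594 - 0.10855j, Y(Ω₂)=0.01202 - 0.05297j
Σ over m = -0.27089 - 0.00000j; ×(4π/9) → -0.37824 - 0.00000j. Real part: -0.378239

-0.378239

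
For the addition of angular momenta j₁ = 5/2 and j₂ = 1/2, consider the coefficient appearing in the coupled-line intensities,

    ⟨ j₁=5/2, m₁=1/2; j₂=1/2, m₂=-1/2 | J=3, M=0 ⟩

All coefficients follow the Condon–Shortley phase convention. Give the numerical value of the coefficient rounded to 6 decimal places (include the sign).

j₁+j₂−J=0  J+j₁−j₂=5  J−j₁+j₂=1  j₁+j₂+J+1=7
(j₁±m₁, j₂±m₂, J±M) = (3,2,0,1,3,3)
P² = 72
sum k=0..0:
  [0] +1/12 = 1/12
S = 1/12
C² = P²·S² = 1/2 ; C = +0.707107

+√(1/2) = +0.707107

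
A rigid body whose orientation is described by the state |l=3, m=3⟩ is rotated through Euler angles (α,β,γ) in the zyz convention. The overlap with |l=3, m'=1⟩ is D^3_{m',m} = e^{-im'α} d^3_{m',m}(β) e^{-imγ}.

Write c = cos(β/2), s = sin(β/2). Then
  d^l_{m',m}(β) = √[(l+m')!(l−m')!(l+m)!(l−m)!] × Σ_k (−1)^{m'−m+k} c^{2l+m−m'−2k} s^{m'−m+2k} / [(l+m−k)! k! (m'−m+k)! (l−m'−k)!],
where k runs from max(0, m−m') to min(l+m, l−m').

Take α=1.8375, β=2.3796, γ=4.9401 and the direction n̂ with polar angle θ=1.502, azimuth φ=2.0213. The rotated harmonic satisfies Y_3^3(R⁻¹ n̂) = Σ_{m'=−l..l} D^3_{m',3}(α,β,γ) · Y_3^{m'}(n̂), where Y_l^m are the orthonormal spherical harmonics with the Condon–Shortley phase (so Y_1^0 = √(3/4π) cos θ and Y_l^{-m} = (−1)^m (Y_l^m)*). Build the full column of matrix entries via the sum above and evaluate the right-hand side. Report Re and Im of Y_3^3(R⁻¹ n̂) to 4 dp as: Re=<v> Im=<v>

Need the full column D^3_{m',3} for m'=−3..3 at α=1.8375, β=2.3796, γ=4.9401.
cos(β/2)=0.371846, sin(β/2)=0.928295
d^3_{-3,3}: single k=6 term ⇒ +0.639904;  D = -0.635531-0.074684i
d^3_{-2,3}: single k=5 term ⇒ +0.627867;  D = +0.093657+0.620842i
d^3_{-1,3}: single k=4 term ⇒ +0.397662;  D = +0.363677-0.160853i
d^3_{0,3}: single k=3 term ⇒ +0.183933;  D = -0.116103-0.142658i
d^3_{1,3}: single k=2 term ⇒ +0.063807;  D = -0.037124+0.051895i
d^3_{2,3}: single k=1 term ⇒ +0.016165;  D = +0.015161+0.005608i
d^3_{3,3}: single k=0 term ⇒ +0.002643;  D = +0.000231-0.002633i
Y_3^{m'}(θ=1.502,φ=2.0213) and Σ D·Y over m':
  (-0.6355-0.0747i)·(+0.4043+0.0901i)  (+0.0937+0.6208i)·(-0.0434+0.0548i)  (+0.3637-0.1609i)·(+0.1371+0.2834i)  (-0.1161-0.1427i)·(-0.0764+0.0000i)  (-0.0371+0.0519i)·(-0.1371+0.2834i)  (+0.0152+0.0056i)·(-0.0434-0.0548i)  (+0.0002-0.0026i)·(-0.4043+0.0901i)
Y_3^3(R⁻¹ n̂) = -0.193871-0.035003i

Re=-0.1939 Im=-0.0350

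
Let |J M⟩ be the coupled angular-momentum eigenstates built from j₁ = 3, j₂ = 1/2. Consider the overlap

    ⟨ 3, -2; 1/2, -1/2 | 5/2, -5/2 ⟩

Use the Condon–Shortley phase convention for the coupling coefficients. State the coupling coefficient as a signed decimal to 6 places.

+0.377964  (= +√(1/7))

j₁+j₂−J=1  J+j₁−j₂=5  J−j₁+j₂=0  j₁+j₂+J+1=7
(j₁±m₁, j₂±m₂, J±M) = (1,5,0,1,0,5)
P² = 14400/7
sum k=0..0:
  [0] +1/120 = 1/120
S = 1/120
C² = P²·S² = 1/7 ; C = +0.377964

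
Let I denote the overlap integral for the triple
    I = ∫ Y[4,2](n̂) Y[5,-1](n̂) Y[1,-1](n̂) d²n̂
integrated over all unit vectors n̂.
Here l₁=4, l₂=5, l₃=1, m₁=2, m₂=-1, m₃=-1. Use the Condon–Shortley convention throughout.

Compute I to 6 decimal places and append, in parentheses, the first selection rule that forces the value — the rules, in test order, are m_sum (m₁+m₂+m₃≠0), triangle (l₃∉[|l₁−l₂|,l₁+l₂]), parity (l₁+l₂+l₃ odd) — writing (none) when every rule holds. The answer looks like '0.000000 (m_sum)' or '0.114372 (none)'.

m-sum 0 ✓  L=10 even ✓  1≤1≤9 ✓
Π(2lᵢ+1) = 9×11×3 = 297
triangle coeff Δ(4,5,1) = 1/495
Σ_t [4,4]: t=4:+1/576 = 1/576
(3j)²=5/99 [(4 5 1; 0 0 0)], sign=-1
Σ_t [2,2]: t=2:+1/2880 = 1/2880
(3j)²=2/165 [(4 5 1; 2 -1 -1)], sign=+1
⇒ 4πI² = 2/11
I = (-1)√(2/11/(4π)) = -0.12028562
No selection rule forces the value: the integral is nonzero (none).

-0.120286 (none)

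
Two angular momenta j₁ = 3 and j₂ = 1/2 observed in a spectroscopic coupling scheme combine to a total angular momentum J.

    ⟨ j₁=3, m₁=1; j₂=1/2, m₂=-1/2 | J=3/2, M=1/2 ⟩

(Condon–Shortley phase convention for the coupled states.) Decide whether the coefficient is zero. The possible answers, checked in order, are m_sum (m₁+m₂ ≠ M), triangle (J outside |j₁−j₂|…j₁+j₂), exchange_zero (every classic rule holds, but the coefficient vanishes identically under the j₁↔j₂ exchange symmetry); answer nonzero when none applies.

m-sum: m₁+m₂ = 1+(-1/2) = 1/2, M = 1/2  ✓
triangle: need |j₁−j₂| ≤ J ≤ j₁+j₂, i.e. J ∈ [5/2, 7/2]; J = 3/2 is outside ✗ ⇒ coefficient is 0

triangle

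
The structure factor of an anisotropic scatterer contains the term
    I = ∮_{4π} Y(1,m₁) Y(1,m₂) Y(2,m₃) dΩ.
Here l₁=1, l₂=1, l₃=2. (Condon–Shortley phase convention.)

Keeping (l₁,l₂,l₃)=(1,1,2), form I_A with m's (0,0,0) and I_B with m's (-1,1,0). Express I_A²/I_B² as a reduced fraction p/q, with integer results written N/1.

4/1

l's match ⇒ only the (l;m) 3-j factors differ between A and B.
A: triangle coeff Δ(1,1,2) = 1/30; Σ_t [0,0]: t=0:+1/1 = 1/1; (3j)²=2/15 [(1 1 2; 0 0 0)], sign=+1
B: triangle coeff Δ(1,1,2) = 1/30; Σ_t [0,0]: t=0:+1/4 = 1/4; (3j)²=1/30 [(1 1 2; -1 1 0)], sign=+1
I_A²/I_B² = (2/15)/(1/30) = 4/1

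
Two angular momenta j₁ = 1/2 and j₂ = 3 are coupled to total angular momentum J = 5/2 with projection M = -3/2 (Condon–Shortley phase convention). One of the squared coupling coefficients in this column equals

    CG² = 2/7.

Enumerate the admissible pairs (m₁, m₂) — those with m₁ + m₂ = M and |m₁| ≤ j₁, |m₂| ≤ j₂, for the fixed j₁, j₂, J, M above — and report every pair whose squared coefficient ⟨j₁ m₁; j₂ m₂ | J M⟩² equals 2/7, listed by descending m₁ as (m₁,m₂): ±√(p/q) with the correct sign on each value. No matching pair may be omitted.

(-1/2,-1): −√(2/7)

Admissible pairs with m₁+m₂ = M = -3/2: (-1/2,-1), (1/2,-2)
  (m₁,m₂)=(1/2,-2): CG² = 5/7, CG = +√(5/7)
  (m₁,m₂)=(-1/2,-1): CG² = 2/7, CG = −√(2/7)   ← matches the target
Pairs with CG² = 2/7: (-1/2,-1): −√(2/7)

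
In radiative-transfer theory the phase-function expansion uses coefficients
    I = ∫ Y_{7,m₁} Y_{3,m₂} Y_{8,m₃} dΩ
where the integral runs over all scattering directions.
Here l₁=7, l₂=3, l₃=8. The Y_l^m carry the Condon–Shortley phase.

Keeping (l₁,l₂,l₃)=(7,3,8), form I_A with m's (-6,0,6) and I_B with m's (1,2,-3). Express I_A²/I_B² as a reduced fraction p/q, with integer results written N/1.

10647/550

Shared (l₁,l₂,l₃)=(7,3,8): N and (l;000)² cancel in I_A²/I_B².
A: Δ = 2!·12!·4!/19! = 1/5290740; Racah Σ t=1..2: t=1:−1/1916006400 t=2:+1/479001600 = 1/638668800; ⇒ 3j(7 3 8; -6 0 6)² = 117/6460, sgn +1
B: Δ = 2!·12!·4!/19! = 1/5290740; Racah Σ t=1..2: t=1:−1/14515200 t=2:+1/11612160 = 1/58060800; ⇒ 3j(7 3 8; 1 2 -3)² = 55/58786, sgn -1
I_A²/I_B² = (117/6460)/(55/58786) = 10647/550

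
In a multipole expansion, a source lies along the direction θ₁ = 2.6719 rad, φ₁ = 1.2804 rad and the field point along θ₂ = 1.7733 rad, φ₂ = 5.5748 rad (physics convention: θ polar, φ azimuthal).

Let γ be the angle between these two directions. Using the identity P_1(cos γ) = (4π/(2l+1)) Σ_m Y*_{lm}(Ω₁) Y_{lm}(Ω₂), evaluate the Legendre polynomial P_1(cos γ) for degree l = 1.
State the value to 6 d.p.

Term-by-term m-sum for l=1 (normalisation 4π/3 = 4.188790):
  term(m=-1) = -0.02148 + 0.04837j   from Y*(Ω₁)=0.04478 + 0.14983j, Y(Ω₂)=0.25701 + 0.22019j
  term(m=+0) = 0.04281 + 0.00000j   from Y*(Ω₁)=-0.43569 + 0.00000j, Y(Ω₂)=-0.09827 + 0.00000j
  term(m=+1) = -0.02148 - 0.04837j   from Y*(Ω₁)=-0.04478 + 0.14983j, Y(Ω₂)=-0.25701 + 0.22019j
Accumulated sum -0.00015 + 0.00000j; after 4π/(2l+1) scaling, -0.00063 + 0.00000j ⇒ P_1 = -0.000629

-0.000629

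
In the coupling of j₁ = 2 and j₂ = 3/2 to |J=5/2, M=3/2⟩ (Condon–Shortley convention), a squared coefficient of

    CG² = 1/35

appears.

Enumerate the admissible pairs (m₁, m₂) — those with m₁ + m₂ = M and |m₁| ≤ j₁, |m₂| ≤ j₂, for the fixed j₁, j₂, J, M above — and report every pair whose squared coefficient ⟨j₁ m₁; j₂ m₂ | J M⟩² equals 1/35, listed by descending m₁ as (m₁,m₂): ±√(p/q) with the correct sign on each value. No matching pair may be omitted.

Admissible pairs with m₁+m₂ = M = 3/2: (0,3/2), (1,1/2), (2,-1/2)
  (m₁,m₂)=(2,-1/2): CG² = 16/35, CG = +√(16/35)
  (m₁,m₂)=(1,1/2): CG² = 1/35, CG = +√(1/35)   ← matches the target
  (m₁,m₂)=(0,3/2): CG² = 18/35, CG = −√(18/35)
Pairs with CG² = 1/35: (1,1/2): +√(1/35)

(1,1/2): +√(1/35)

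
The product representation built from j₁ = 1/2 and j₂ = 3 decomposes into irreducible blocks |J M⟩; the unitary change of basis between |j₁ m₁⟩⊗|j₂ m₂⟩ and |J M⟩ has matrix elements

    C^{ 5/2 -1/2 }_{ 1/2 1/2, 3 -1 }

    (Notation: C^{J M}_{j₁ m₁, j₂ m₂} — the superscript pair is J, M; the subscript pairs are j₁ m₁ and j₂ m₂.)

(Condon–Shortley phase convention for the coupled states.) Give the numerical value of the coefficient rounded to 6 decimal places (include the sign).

+√(4/7) ≈ +0.755929

triangle: 1!×0!×5!/7! = 120/5040
(j±m)!: 1!×0!×2!×4!×2!×3! = 576
prefactor² = (2J+1)×Δ×N² = 576/7
  k=0: +1/(0!×1!×0!×2!×0!×3!) = 1/12
Σ = 1/12  ⇒  CG² = 576/7×(1/12)² = 4/7
CG = +√(4/7) = +0.755929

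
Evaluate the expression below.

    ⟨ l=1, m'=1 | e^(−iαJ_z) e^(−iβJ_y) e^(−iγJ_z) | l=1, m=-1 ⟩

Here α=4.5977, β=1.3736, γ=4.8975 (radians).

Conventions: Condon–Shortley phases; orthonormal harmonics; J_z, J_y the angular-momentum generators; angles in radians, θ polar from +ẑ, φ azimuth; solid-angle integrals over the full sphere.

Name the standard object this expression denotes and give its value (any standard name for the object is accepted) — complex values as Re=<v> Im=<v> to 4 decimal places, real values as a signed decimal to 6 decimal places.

This is a Wigner D-matrix element — the rotation-matrix element ⟨l m'| R(α,β,γ) |l m⟩ in the angular-momentum basis.
D^1_{1,-1}(4.5977,1.3736,4.8975) = e^{-i·1·4.5977}·d^1_{1,-1}(1.3736)·e^{-i·-1·4.8975}. Compute d first:
With c≡cos(β/2)=0.773279 and s≡sin(β/2)=0.634066, N=[2·1·1·2]^{1/2}=2.000000
k∈{0} keeps every argument non-negative
  k=0: (−1)^2·2.0000/(2)·0.7733^0·0.6341^2 = +0.402040
d^1_{1,-1}(1.3736) = +0.402040
D = (-0.114438+0.993430i)·(+0.402040)·(+0.184056-0.982916i) = +0.384107+0.118734i

Wigner D-matrix element, Re=0.3841 Im=0.1187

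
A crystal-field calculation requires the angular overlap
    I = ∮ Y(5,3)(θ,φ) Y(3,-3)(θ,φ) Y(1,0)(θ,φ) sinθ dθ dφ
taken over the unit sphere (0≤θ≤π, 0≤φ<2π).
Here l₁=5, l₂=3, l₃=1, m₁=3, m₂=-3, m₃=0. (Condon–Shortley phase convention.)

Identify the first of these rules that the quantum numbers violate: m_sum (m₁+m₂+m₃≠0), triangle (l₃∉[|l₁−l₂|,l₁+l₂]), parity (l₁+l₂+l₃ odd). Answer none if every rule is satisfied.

triangle

m₁+m₂+m₃ = 3 − 3 + 0 = 0  ✓
triangle: need |l₁−l₂| ≤ l₃ ≤ l₁+l₂ = [2,8]; l₃=1 is outside  ✗
parity: l₁+l₂+l₃ = 9 is odd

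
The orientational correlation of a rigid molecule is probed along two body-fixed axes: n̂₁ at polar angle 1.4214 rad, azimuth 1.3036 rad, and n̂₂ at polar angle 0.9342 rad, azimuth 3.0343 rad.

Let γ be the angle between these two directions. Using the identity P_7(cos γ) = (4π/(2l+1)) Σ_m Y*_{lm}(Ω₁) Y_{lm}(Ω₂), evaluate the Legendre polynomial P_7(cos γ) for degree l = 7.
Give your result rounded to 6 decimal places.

Term-by-term m-sum for l=7 (normalisation 4π/15 = 0.837758):
  [-7]  conj(Y_{7,-7})(Ω₁) = (-0.441738, 0.136441) ; Y_{7,-7}(Ω₂) = (-0.079463, -0.074183) ; Δ = (0.045224, 0.021928)
  [-6]  conj(Y_{7,-6})(Ω₁) = (0.008430, 0.260241) ; Y_{7,-6}(Ω₂) = (0.240512, 0.180480) ; Δ = (-0.044941, 0.064113)
  [-5]  conj(Y_{7,-5})(Ω₁) = (-0.240245, -0.057473) ; Y_{7,-5}(Ω₂) = (-0.381094, -0.226611) ; Δ = (0.078532, 0.076345)
  [-4]  conj(Y_{7,-4})(Ω₁) = (-0.136296, 0.248299) ; Y_{7,-4}(Ω₂) = (0.264381, 0.120985) ; Δ = (-0.066074, 0.049156)
  [-3]  conj(Y_{7,-3})(Ω₁) = (-0.123592, -0.119654) ; Y_{7,-3}(Ω₂) = (0.134540, 0.044866) ; Δ = (-0.011260, -0.021643)
  [-2]  conj(Y_{7,-2})(Ω₁) = (-0.247571, 0.146521) ; Y_{7,-2}(Ω₂) = (-0.353414, -0.077023) ; Δ = (0.098781, -0.032714)
  [-1]  conj(Y_{7,-1})(Ω₁) = (-0.037481, -0.136922) ; Y_{7,-1}(Ω₂) = (0.009032, 0.000973) ; Δ = (-0.000205, -0.001273)
  [+0]  conj(Y_{7,0})(Ω₁) = (-0.288207, -0.000000) ; Y_{7,0}(Ω₂) = (0.353397, 0.000000) ; Δ = (-0.101852, -0.000000)
  [+1]  conj(Y_{7,1})(Ω₁) = (0.037481, -0.136922) ; Y_{7,1}(Ω₂) = (-0.009032, 0.000973) ; Δ = (-0.000205, 0.001273)
  [+2]  conj(Y_{7,2})(Ω₁) = (-0.247571, -0.146521) ; Y_{7,2}(Ω₂) = (-0.353414, 0.077023) ; Δ = (0.098781, 0.032714)
  [+3]  conj(Y_{7,3})(Ω₁) = (0.123592, -0.119654) ; Y_{7,3}(Ω₂) = (-0.134540, 0.044866) ; Δ = (-0.011260, 0.021643)
  [+4]  conj(Y_{7,4})(Ω₁) = (-0.136296, -0.248299) ; Y_{7,4}(Ω₂) = (0.264381, -0.120985) ; Δ = (-0.066074, -0.049156)
  [+5]  conj(Y_{7,5})(Ω₁) = (0.240245, -0.057473) ; Y_{7,5}(Ω₂) = (0.381094, -0.226611) ; Δ = (0.078532, -0.076345)
  [+6]  conj(Y_{7,6})(Ω₁) = (0.008430, -0.260241) ; Y_{7,6}(Ω₂) = (0.240512, -0.180480) ; Δ = (-0.044941, -0.064113)
  [+7]  conj(Y_{7,7})(Ω₁) = (0.441738, 0.136441) ; Y_{7,7}(Ω₂) = (0.079463, -0.074183) ; Δ = (0.045224, -0.021928)
Σ over m = (0.098260, -0.000000); ×(4π/15) → (0.082318, -0.000000). Real part: 0.082318

0.082318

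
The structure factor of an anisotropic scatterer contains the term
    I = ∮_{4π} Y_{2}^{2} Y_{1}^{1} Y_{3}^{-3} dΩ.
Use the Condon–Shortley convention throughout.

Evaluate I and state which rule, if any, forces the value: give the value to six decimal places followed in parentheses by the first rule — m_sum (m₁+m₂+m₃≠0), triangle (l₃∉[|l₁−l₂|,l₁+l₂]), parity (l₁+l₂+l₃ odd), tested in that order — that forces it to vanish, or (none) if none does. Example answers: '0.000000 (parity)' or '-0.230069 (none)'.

m-sum 0 ✓  L=6 even ✓  1≤3≤3 ✓
Π(2lᵢ+1) = 5×3×7 = 105
triangle coeff Δ(2,1,3) = 1/105
Σ_t [0,0]: t=0:+1/4 = 1/4
(3j)²=3/35 [(2 1 3; 0 0 0)], sign=-1
Σ_t [0,0]: t=0:+1/48 = 1/48
(3j)²=1/7 [(2 1 3; 2 1 -3)], sign=+1
⇒ 4πI² = 9/7
I = (-1)√(9/7/(4π)) = -0.31986543
No selection rule forces the value: the integral is nonzero (none).

-0.319865 (none)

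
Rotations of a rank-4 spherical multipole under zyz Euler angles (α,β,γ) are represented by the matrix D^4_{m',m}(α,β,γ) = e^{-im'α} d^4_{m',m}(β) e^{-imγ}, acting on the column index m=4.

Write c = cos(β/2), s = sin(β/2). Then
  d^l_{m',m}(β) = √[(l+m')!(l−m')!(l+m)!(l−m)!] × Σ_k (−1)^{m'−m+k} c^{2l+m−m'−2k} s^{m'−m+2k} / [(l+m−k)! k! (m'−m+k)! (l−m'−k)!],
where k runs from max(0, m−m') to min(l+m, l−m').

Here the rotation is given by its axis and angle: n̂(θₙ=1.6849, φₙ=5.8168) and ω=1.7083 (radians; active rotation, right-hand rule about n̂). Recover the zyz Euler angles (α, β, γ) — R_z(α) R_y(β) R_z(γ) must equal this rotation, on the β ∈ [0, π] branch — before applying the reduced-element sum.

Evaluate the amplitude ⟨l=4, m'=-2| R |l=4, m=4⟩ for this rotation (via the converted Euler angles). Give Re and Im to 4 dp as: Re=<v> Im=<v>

Re=0.3379 Im=0.2328

Axis–angle → zyz. n̂ = (sinθₙcosφₙ, sinθₙsinφₙ, cosθₙ) = (+0.887391, -0.446737, -0.113856), ω = 1.7083.
R = I cosω + sinω [n̂]ₓ + (1−cosω) n̂n̂ᵀ gives
  R = [+0.758331, -0.337988, -0.557404; -0.563551, +0.089858, -0.821180; +0.327636, +0.936851, -0.122331]
β = atan2(√(R₁₃²+R₂₃²), R₃₃) = 1.693434; α = atan2(R₂₃, R₁₃) mod 2π = 4.116044; γ = atan2(R₃₂, −R₃₁) mod 2π = 1.907222
D^4_{-2,4}(4.1160,1.6934,1.9072) = e^{-i·-2·4.1160}·d^4_{-2,4}(1.6934)·e^{-i·4·1.9072}. Compute d first:
Half-angle: c=0.662446, s=0.749110. N=√(2·720·40320·1)=7619.763776
The bounds max(0,m−m')=6 and min(l+m,l−m')=6 give 1 term
  k=6: (−1)^0·7619.7638/(1440)·0.6624^2·0.7491^6 = +0.410348
d^4_{-2,4}(1.6934) = +0.410348
D = (-0.369161+0.929365i)·(+0.410348)·(+0.223197-0.974773i) = +0.337932+0.232783i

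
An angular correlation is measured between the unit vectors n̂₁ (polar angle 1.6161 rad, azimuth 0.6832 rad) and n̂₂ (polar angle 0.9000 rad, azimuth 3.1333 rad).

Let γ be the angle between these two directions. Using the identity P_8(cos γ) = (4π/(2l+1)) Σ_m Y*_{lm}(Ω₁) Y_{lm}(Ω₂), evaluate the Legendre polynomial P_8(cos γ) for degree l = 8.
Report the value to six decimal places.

0.276898

Addition theorem: P_8(cos γ) = (4π/17) Σ_m Y*_{lm}(Ω₁) Y_{lm}(Ω₂), m = −8…8:
  m=-8: (0.34966 - 0.37293j) × (0.07290 + 0.00484j) = 0.02730 - 0.02549j  (running Σ = 0.02730 - 0.02549j)
  m=-7: (-0.00648 + 0.09248j) × (-0.23153 - 0.01346j) = 0.00275 - 0.02132j  (running Σ = 0.03004 - 0.04682j)
  m=-6: (0.20867 + 0.29654j) × (0.41655 + 0.02074j) = 0.08077 + 0.12785j  (running Σ = 0.11081 + 0.08103j)
  m=-5: (-0.10472 - 0.02948j) × (-0.41645 - 0.01728j) = 0.04310 + 0.01409j  (running Σ = 0.15391 + 0.09512j)
  m=-4: (-0.29274 + 0.12682j) × (0.08381 + 0.00278j) = -0.02489 + 0.00981j  (running Σ = 0.12902 + 0.10493j)
  m=-3: (0.05354 - 0.10314j) × (0.31920 + 0.00794j) = 0.01791 - 0.03250j  (running Σ = 0.14693 + 0.07243j)
  m=-2: (-0.06095 - 0.29404j) × (-0.26705 - 0.00443j) = 0.01498 + 0.07880j  (running Σ = 0.16191 + 0.15123j)
  m=-1: (0.09256 + 0.07534j) × (-0.20871 - 0.00173j) = -0.01919 - 0.01588j  (running Σ = 0.14272 + 0.13534j)
  m=0: (0.29482 + 0.00000j) × (0.30239 + 0.00000j) = 0.08915 + 0.00000j  (running Σ = 0.23187 + 0.13534j)
  m=1: (-0.09256 + 0.07534j) × (0.20871 - 0.00173j) = -0.01919 + 0.01588j  (running Σ = 0.21268 + 0.15123j)
  m=2: (-0.06095 + 0.29404j) × (-0.26705 + 0.00443j) = 0.01498 - 0.07880j  (running Σ = 0.22766 + 0.07243j)
  m=3: (-0.05354 - 0.10314j) × (-0.31920 + 0.00794j) = 0.01791 + 0.03250j  (running Σ = 0.24557 + 0.10493j)
  m=4: (-0.29274 - 0.12682j) × (0.08381 - 0.00278j) = -0.02489 - 0.00981j  (running Σ = 0.22068 + 0.09512j)
  m=5: (0.10472 - 0.02948j) × (0.41645 - 0.01728j) = 0.04310 - 0.01409j  (running Σ = 0.26378 + 0.08103j)
  m=6: (0.20867 - 0.29654j) × (0.41655 - 0.02074j) = 0.08077 - 0.12785j  (running Σ = 0.34455 - 0.04682j)
  m=7: (0.00648 + 0.09248j) × (0.23153 - 0.01346j) = 0.00275 + 0.02132j  (running Σ = 0.34729 - 0.02549j)
  m=8: (0.34966 + 0.37293j) × (0.07290 - 0.00484j) = 0.02730 + 0.02549j  (running Σ = 0.37459 + 0.00000j)
Accumulated sum 0.37459 + 0.00000j; after 4π/(2l+1) scaling, 0.27690 + 0.00000j ⇒ P_8 = 0.276898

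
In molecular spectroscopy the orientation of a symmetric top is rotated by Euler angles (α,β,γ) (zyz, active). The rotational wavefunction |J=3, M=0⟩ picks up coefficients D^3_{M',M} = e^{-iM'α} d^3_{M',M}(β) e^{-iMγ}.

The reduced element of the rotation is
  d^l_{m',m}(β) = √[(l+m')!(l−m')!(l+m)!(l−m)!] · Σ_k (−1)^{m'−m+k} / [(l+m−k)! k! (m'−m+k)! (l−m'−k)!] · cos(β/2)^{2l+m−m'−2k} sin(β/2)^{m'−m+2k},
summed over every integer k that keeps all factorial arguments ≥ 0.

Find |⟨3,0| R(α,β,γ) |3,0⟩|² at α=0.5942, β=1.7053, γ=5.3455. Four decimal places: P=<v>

P=0.0381

First d^3_{0,0}(β=1.7053), then the phase factors e^{-i(0)α} and e^{-i(0)γ}:
With c≡cos(β/2)=0.657990 and s≡sin(β/2)=0.753027, N=[6·6·6·6]^{1/2}=36.000000
k: max(0,(0)−(0))=0 … min(3+(0),3−(0))=3
  k=0: (−1)^0·36.0000/(36)·0.6580^6·0.7530^0 = +0.081155
  k=1: (−1)^1·36.0000/(4)·0.6580^4·0.7530^2 = -0.956622
  k=2: (−1)^2·36.0000/(4)·0.6580^2·0.7530^4 = +1.252918
  k=3: (−1)^3·36.0000/(36)·0.6580^0·0.7530^6 = -0.182332
d^3_{0,0}(1.7053) = +0.081155 -0.956622 +1.252918 -0.182332 = +0.195119
|D^3_{0,0}|² = |d^3_{0,0}(β)|² = (+0.195119)² = 0.038071 (the z-rotation phases have unit modulus)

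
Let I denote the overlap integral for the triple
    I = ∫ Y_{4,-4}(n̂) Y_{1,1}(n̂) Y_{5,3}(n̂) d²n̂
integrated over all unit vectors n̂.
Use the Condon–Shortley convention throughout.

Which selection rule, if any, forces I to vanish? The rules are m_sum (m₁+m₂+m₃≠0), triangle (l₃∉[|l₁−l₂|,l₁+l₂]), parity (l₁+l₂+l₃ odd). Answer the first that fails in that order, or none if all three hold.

azimuthal sum: -4 + 1 + 3 = 0  ✓
3 ≤ 5 ≤ 5 (triangle on l)  ✓
L = 4 + 1 + 5 = 10 (even)  ✓

none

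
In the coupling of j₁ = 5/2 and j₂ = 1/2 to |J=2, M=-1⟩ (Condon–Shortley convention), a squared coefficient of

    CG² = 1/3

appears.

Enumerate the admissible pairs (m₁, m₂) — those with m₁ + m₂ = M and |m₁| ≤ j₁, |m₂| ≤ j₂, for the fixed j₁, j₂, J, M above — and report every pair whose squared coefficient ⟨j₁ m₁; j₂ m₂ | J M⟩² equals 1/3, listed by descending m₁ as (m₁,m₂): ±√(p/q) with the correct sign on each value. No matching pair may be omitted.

(-1/2,-1/2): +√(1/3)

Admissible pairs with m₁+m₂ = M = -1: (-3/2,1/2), (-1/2,-1/2)
  (m₁,m₂)=(-1/2,-1/2): CG² = 1/3, CG = +√(1/3)   ← matches the target
  (m₁,m₂)=(-3/2,1/2): CG² = 2/3, CG = −√(2/3)
Pairs with CG² = 1/3: (-1/2,-1/2): +√(1/3)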